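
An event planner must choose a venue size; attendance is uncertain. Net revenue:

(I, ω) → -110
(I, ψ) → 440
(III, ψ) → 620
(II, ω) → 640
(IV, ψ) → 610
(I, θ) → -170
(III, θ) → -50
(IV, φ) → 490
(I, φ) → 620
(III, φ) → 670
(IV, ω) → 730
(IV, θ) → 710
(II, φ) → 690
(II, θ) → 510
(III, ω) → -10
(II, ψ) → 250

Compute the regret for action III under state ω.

Best payoff under ω is 730.
Regret = 730 − (-10) = 740.

740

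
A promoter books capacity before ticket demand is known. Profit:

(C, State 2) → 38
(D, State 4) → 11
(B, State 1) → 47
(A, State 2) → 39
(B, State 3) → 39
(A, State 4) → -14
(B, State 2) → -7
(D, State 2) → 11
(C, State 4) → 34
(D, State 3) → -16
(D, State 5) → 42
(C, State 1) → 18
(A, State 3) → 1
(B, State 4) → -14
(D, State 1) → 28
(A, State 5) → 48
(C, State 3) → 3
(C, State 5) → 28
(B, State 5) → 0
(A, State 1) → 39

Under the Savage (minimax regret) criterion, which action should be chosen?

C

Column bests: State 1=47, State 2=39, State 3=39, State 4=34, State 5=48.
A regrets: 8, 0, 38, 48, 0 → max 48
B regrets: 0, 46, 0, 48, 48 → max 48
C regrets: 29, 1, 36, 0, 20 → max 36
D regrets: 19, 28, 55, 23, 6 → max 55
Smallest max regret = 36 → C.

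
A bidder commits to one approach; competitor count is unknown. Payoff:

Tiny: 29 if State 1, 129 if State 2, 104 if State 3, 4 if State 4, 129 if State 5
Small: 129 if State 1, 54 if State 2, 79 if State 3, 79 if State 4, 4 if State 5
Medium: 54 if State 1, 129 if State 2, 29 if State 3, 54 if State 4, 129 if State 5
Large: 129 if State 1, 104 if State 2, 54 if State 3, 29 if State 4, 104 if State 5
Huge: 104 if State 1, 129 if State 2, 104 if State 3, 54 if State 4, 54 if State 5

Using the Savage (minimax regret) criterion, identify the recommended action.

Large

Column bests: State 1=129, State 2=129, State 3=104, State 4=79, State 5=129.
Tiny regrets: 100, 0, 0, 75, 0 → max 100
Small regrets: 0, 75, 25, 0, 125 → max 125
Medium regrets: 75, 0, 75, 25, 0 → max 75
Large regrets: 0, 25, 50, 50, 25 → max 50
Huge regrets: 25, 0, 0, 25, 75 → max 75
Smallest max regret = 50 → Large.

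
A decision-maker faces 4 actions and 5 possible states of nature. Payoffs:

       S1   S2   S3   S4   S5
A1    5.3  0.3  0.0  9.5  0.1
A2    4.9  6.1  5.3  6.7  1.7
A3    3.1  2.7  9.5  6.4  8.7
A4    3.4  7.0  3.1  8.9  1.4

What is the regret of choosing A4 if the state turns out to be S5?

Best payoff under S5 is 8.7.
Regret = 8.7 − 1.4 = 7.3.

7.3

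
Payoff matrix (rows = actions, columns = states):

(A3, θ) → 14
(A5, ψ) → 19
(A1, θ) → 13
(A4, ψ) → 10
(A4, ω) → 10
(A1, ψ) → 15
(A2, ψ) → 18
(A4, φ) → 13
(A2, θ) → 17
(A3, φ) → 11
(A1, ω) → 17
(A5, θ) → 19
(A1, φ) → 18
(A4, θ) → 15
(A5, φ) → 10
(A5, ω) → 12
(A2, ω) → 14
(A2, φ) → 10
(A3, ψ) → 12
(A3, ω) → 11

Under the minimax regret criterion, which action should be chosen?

Column bests: θ=19, φ=18, ψ=19, ω=17.
A1 regrets: 6, 0, 4, 0 → max 6
A2 regrets: 2, 8, 1, 3 → max 8
A3 regrets: 5, 7, 7, 6 → max 7
A4 regrets: 4, 5, 9, 7 → max 9
A5 regrets: 0, 8, 0, 5 → max 8
Smallest max regret = 6 → A1.

A1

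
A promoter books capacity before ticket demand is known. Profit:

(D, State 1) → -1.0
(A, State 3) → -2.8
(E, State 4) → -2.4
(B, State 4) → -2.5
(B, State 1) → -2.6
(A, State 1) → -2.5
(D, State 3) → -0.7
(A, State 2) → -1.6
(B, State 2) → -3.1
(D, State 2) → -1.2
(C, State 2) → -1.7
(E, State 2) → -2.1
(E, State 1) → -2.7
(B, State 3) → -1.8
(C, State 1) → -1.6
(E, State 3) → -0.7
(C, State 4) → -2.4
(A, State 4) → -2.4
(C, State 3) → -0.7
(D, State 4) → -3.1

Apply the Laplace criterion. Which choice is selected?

D

Row averages: A=-2.325, B=-2.5, C=-1.6, D=-1.5, E=-1.975
Highest average = -1.5 → D.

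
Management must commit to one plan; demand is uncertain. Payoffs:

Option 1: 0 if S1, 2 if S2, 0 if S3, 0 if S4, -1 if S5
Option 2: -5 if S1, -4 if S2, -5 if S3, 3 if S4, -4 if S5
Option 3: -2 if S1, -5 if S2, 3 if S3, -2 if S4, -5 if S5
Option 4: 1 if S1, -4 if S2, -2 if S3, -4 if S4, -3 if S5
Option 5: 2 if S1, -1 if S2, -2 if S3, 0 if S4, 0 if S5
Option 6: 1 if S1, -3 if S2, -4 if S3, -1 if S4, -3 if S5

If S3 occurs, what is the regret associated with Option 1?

3

Best payoff under S3 is 3.
Regret = 3 − 0 = 3.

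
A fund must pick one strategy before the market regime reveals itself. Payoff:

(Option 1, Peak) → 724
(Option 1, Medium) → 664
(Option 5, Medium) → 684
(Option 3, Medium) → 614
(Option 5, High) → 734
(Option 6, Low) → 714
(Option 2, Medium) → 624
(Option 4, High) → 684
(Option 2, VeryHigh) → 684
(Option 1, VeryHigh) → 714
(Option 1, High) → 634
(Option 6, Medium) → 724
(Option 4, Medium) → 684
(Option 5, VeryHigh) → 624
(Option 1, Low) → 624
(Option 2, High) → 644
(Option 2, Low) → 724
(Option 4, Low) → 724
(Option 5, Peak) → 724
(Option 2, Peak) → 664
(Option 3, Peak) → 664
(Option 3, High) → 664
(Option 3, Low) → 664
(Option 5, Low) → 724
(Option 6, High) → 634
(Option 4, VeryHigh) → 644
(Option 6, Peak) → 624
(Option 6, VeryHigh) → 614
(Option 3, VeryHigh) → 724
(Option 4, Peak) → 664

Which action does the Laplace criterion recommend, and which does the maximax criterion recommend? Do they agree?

Row averages: Option 1=672, Option 2=668, Option 3=666, Option 4=680, Option 5=698, Option 6=662
Highest average = 698 → Option 5.
Row maxima: Option 1=724, Option 2=724, Option 3=724, Option 4=724, Option 5=734, Option 6=724
Best best-case = 734 → Option 5.

laplace → Option 5; maximax → Option 5 (agree)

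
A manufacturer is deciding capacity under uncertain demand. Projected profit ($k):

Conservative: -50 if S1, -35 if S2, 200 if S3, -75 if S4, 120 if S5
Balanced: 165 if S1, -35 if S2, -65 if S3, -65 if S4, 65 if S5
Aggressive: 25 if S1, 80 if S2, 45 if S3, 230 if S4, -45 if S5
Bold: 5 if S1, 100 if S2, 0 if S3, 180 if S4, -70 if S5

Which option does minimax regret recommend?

Aggressive

Column bests: S1=165, S2=100, S3=200, S4=230, S5=120.
Conservative regrets: 215, 135, 0, 305, 0 → max 305
Balanced regrets: 0, 135, 265, 295, 55 → max 295
Aggressive regrets: 140, 20, 155, 0, 165 → max 165
Bold regrets: 160, 0, 200, 50, 190 → max 200
Smallest max regret = 165 → Aggressive.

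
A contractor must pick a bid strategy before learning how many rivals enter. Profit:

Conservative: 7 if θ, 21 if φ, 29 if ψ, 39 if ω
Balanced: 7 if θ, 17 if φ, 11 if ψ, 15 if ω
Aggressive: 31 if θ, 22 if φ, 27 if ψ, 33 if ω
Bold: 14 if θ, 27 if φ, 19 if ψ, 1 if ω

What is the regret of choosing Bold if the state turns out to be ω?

Best payoff under ω is 39.
Regret = 39 − 1 = 38.

38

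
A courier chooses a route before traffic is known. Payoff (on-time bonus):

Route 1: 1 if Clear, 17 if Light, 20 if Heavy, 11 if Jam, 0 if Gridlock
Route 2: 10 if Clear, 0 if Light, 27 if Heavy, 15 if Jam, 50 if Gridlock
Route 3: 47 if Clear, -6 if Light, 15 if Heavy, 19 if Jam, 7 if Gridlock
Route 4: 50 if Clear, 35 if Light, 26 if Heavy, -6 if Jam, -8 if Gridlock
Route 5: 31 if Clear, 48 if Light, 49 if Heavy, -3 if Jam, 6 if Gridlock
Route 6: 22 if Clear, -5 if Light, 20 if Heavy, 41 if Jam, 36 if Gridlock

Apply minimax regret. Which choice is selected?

Route 5

Column bests: Clear=50, Light=48, Heavy=49, Jam=41, Gridlock=50.
Route 1 regrets: 49, 31, 29, 30, 50 → max 50
Route 2 regrets: 40, 48, 22, 26, 0 → max 48
Route 3 regrets: 3, 54, 34, 22, 43 → max 54
Route 4 regrets: 0, 13, 23, 47, 58 → max 58
Route 5 regrets: 19, 0, 0, 44, 44 → max 44
Route 6 regrets: 28, 53, 29, 0, 14 → max 53
Smallest max regret = 44 → Route 5.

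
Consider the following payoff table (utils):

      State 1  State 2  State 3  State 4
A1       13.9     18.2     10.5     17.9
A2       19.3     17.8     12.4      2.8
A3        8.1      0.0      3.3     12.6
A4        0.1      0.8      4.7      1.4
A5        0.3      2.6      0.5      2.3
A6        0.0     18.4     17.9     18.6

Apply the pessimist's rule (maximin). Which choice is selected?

Row minima: A1=10.5, A2=2.8, A3=0.0, A4=0.1, A5=0.3, A6=0.0
Best worst-case = 10.5 → A1.

A1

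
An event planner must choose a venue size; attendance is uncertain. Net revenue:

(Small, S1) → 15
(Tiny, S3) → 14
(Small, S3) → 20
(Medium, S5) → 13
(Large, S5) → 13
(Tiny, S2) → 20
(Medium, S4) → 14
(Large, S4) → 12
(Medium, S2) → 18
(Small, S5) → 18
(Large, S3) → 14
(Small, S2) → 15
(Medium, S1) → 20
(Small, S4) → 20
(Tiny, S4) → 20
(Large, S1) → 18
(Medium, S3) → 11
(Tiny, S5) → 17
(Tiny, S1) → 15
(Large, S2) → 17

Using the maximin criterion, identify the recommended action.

Row minima: Tiny=14, Small=15, Medium=11, Large=12
Best worst-case = 15 → Small.

Small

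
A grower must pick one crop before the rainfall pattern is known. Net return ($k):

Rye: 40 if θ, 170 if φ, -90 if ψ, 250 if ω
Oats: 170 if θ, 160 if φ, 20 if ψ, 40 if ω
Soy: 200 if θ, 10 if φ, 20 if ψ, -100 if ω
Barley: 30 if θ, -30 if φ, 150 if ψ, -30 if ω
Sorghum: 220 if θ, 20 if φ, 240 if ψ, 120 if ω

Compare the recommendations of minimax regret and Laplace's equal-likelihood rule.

minimax regret → Sorghum; laplace → Sorghum (agree)

Column bests: θ=220, φ=170, ψ=240, ω=250.
Rye regrets: 180, 0, 330, 0 → max 330
Oats regrets: 50, 10, 220, 210 → max 220
Soy regrets: 20, 160, 220, 350 → max 350
Barley regrets: 190, 200, 90, 280 → max 280
Sorghum regrets: 0, 150, 0, 130 → max 150
Smallest max regret = 150 → Sorghum.
Row averages: Rye=92.5, Oats=97.5, Soy=32.5, Barley=30, Sorghum=150
Highest average = 150 → Sorghum.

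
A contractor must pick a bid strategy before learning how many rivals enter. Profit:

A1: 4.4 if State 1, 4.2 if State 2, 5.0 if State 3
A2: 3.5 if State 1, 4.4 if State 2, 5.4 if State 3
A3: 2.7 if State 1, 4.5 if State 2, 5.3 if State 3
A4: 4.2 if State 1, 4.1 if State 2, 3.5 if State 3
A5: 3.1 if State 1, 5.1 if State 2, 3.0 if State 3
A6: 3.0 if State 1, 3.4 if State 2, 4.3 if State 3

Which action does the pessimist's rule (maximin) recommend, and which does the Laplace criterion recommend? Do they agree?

Row minima: A1=4.2, A2=3.5, A3=2.7, A4=3.5, A5=3.0, A6=3.0
Best worst-case = 4.2 → A1.
Row averages: A1=68/15, A2=133/30, A3=25/6, A4=59/15, A5=56/15, A6=107/30
Highest average = 68/15 → A1.

maximin → A1; laplace → A1 (agree)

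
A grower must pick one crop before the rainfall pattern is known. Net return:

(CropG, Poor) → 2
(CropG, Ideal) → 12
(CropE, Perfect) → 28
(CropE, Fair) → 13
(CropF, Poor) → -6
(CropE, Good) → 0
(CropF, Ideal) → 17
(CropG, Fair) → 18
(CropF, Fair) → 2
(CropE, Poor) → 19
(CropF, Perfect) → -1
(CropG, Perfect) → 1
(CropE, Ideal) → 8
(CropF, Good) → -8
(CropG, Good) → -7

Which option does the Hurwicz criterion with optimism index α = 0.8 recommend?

CropG: 0.8·18 + 0.2·(-7) = 13
CropF: 0.8·17 + 0.2·(-8) = 12
CropE: 0.8·28 + 0.2·0 = 22.4
Highest Hurwicz score = 22.4 → CropE.

CropE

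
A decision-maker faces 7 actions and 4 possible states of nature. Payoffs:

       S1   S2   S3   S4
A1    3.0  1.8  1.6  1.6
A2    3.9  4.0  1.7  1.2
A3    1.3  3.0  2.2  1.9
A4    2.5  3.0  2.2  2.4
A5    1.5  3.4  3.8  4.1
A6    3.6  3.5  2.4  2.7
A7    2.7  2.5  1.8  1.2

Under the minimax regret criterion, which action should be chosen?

A6

Column bests: S1=3.9, S2=4.0, S3=3.8, S4=4.1.
A1 regrets: 0.9, 2.2, 2.2, 2.5 → max 2.5
A2 regrets: 0.0, 0.0, 2.1, 2.9 → max 2.9
A3 regrets: 2.6, 1.0, 1.6, 2.2 → max 2.6
A4 regrets: 1.4, 1.0, 1.6, 1.7 → max 1.7
A5 regrets: 2.4, 0.6, 0.0, 0.0 → max 2.4
A6 regrets: 0.3, 0.5, 1.4, 1.4 → max 1.4
A7 regrets: 1.2, 1.5, 2.0, 2.9 → max 2.9
Smallest max regret = 1.4 → A6.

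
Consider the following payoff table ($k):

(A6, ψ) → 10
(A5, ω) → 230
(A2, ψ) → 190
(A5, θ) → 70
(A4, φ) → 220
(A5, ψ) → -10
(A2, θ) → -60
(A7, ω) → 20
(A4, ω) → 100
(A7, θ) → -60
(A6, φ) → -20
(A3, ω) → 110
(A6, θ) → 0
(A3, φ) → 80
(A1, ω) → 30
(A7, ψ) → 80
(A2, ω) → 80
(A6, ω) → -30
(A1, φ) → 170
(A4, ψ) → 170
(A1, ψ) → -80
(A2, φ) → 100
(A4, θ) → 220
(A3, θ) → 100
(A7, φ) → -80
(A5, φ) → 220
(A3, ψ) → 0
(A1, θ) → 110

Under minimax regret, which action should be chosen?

Column bests: θ=220, φ=220, ψ=190, ω=230.
A1 regrets: 110, 50, 270, 200 → max 270
A2 regrets: 280, 120, 0, 150 → max 280
A3 regrets: 120, 140, 190, 120 → max 190
A4 regrets: 0, 0, 20, 130 → max 130
A5 regrets: 150, 0, 200, 0 → max 200
A6 regrets: 220, 240, 180, 260 → max 260
A7 regrets: 280, 300, 110, 210 → max 300
Smallest max regret = 130 → A4.

A4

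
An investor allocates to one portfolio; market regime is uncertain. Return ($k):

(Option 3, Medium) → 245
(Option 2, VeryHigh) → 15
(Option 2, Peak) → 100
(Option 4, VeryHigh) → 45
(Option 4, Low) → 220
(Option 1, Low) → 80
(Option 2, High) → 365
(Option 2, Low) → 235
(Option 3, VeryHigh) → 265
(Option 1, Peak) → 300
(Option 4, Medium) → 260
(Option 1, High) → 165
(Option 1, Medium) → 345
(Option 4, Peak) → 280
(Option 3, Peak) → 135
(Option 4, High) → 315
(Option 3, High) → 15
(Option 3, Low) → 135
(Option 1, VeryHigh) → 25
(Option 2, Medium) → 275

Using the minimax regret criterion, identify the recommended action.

Option 4

Column bests: Low=235, Medium=345, High=365, VeryHigh=265, Peak=300.
Option 1 regrets: 155, 0, 200, 240, 0 → max 240
Option 2 regrets: 0, 70, 0, 250, 200 → max 250
Option 3 regrets: 100, 100, 350, 0, 165 → max 350
Option 4 regrets: 15, 85, 50, 220, 20 → max 220
Smallest max regret = 220 → Option 4.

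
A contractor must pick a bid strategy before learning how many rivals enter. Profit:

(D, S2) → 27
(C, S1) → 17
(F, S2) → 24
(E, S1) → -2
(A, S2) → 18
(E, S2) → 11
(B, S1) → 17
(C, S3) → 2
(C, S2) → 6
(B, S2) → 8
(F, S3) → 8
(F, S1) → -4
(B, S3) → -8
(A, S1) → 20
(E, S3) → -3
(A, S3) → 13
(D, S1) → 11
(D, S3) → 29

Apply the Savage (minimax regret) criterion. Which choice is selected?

D

Column bests: S1=20, S2=27, S3=29.
A regrets: 0, 9, 16 → max 16
B regrets: 3, 19, 37 → max 37
C regrets: 3, 21, 27 → max 27
D regrets: 9, 0, 0 → max 9
E regrets: 22, 16, 32 → max 32
F regrets: 24, 3, 21 → max 24
Smallest max regret = 9 → D.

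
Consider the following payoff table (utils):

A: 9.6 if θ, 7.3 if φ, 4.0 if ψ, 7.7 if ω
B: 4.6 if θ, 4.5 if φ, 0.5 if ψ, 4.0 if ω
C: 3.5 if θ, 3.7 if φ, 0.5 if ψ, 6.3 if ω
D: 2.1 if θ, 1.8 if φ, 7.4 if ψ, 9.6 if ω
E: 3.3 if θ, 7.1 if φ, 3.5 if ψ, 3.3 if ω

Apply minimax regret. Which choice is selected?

A

Column bests: θ=9.6, φ=7.3, ψ=7.4, ω=9.6.
A regrets: 0.0, 0.0, 3.4, 1.9 → max 3.4
B regrets: 5.0, 2.8, 6.9, 5.6 → max 6.9
C regrets: 6.1, 3.6, 6.9, 3.3 → max 6.9
D regrets: 7.5, 5.5, 0.0, 0.0 → max 7.5
E regrets: 6.3, 0.2, 3.9, 6.3 → max 6.3
Smallest max regret = 3.4 → A.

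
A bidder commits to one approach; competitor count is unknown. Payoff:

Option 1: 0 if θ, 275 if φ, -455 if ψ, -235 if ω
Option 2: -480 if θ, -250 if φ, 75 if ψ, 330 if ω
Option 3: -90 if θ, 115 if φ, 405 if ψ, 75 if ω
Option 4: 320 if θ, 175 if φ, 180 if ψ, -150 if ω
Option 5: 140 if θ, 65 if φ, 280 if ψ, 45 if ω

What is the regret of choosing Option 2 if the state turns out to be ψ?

Best payoff under ψ is 405.
Regret = 405 − 75 = 330.

330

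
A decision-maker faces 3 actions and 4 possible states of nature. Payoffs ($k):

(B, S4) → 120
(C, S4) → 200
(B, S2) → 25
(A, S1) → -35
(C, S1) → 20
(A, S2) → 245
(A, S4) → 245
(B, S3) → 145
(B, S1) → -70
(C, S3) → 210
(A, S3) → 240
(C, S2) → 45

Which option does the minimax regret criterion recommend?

A

Column bests: S1=20, S2=245, S3=240, S4=245.
A regrets: 55, 0, 0, 0 → max 55
B regrets: 90, 220, 95, 125 → max 220
C regrets: 0, 200, 30, 45 → max 200
Smallest max regret = 55 → A.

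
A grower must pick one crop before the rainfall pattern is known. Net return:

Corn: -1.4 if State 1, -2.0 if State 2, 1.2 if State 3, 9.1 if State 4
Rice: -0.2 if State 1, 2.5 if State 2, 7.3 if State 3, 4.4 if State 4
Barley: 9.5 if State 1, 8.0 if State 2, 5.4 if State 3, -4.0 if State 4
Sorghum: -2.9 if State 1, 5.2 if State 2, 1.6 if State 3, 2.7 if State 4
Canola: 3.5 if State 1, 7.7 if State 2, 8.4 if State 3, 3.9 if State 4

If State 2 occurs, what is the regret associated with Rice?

5.5

Best payoff under State 2 is 8.0.
Regret = 8.0 − 2.5 = 5.5.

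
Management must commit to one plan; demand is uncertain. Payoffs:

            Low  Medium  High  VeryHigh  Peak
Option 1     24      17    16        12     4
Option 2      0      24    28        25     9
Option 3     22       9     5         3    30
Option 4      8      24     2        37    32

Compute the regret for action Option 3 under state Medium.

Best payoff under Medium is 24.
Regret = 24 − 9 = 15.

15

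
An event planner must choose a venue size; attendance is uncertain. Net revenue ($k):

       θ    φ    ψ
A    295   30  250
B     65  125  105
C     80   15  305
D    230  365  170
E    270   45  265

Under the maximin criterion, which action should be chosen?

D

Row minima: A=30, B=65, C=15, D=170, E=45
Best worst-case = 170 → D.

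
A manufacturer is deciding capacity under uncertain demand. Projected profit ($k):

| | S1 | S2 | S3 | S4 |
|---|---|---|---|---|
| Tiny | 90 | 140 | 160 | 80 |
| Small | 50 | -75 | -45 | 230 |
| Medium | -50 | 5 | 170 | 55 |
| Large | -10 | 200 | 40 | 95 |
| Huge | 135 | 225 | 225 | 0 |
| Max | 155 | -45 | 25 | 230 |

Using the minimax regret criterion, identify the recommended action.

Column bests: S1=155, S2=225, S3=225, S4=230.
Tiny regrets: 65, 85, 65, 150 → max 150
Small regrets: 105, 300, 270, 0 → max 300
Medium regrets: 205, 220, 55, 175 → max 220
Large regrets: 165, 25, 185, 135 → max 185
Huge regrets: 20, 0, 0, 230 → max 230
Max regrets: 0, 270, 200, 0 → max 270
Smallest max regret = 150 → Tiny.

Tiny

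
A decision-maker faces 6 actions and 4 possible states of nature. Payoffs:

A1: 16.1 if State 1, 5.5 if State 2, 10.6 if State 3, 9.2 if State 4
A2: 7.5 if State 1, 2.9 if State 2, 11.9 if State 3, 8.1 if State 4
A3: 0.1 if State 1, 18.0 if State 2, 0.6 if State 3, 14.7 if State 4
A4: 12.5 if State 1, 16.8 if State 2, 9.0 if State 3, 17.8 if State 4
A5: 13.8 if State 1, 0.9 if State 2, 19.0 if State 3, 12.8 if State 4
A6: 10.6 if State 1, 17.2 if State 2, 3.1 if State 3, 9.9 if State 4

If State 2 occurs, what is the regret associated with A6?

Best payoff under State 2 is 18.0.
Regret = 18.0 − 17.2 = 0.8.

0.8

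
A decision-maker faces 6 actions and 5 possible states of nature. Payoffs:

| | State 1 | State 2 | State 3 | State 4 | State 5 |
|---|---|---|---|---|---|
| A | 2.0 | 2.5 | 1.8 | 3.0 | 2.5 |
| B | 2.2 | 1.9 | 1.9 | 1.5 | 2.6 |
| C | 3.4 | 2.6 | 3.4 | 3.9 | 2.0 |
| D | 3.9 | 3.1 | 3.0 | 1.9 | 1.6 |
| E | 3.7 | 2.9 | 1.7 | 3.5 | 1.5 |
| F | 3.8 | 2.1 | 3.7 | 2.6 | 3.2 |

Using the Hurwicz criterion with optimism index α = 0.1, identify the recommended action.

A: 0.1·3.0 + 0.9·1.8 = 1.92
B: 0.1·2.6 + 0.9·1.5 = 1.61
C: 0.1·3.9 + 0.9·2.0 = 2.19
D: 0.1·3.9 + 0.9·1.6 = 1.83
E: 0.1·3.7 + 0.9·1.5 = 1.72
F: 0.1·3.8 + 0.9·2.1 = 2.27
Highest Hurwicz score = 2.27 → F.

F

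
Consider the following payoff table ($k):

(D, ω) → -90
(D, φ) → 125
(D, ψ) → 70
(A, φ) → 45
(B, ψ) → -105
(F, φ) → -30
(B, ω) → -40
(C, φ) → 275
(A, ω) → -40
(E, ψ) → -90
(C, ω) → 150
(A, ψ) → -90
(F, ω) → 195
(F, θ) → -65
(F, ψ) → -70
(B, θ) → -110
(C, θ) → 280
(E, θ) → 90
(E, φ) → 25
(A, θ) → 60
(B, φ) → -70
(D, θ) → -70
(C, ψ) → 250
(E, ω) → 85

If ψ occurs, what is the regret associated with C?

Best payoff under ψ is 250.
Regret = 250 − 250 = 0.

0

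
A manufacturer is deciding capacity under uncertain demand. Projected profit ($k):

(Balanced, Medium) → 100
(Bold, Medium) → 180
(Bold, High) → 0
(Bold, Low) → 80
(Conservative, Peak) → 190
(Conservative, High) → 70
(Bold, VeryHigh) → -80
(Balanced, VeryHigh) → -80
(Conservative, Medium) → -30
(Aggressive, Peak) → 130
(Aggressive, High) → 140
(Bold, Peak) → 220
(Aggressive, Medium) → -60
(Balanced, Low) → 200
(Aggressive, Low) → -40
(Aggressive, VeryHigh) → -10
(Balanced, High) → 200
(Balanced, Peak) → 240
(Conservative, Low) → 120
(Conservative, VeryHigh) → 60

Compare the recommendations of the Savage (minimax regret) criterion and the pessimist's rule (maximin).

minimax regret → Balanced; maximin → Conservative (disagree)

Column bests: Low=200, Medium=180, High=200, VeryHigh=60, Peak=240.
Conservative regrets: 80, 210, 130, 0, 50 → max 210
Balanced regrets: 0, 80, 0, 140, 0 → max 140
Aggressive regrets: 240, 240, 60, 70, 110 → max 240
Bold regrets: 120, 0, 200, 140, 20 → max 200
Smallest max regret = 140 → Balanced.
Row minima: Conservative=-30, Balanced=-80, Aggressive=-60, Bold=-80
Best worst-case = -30 → Conservative.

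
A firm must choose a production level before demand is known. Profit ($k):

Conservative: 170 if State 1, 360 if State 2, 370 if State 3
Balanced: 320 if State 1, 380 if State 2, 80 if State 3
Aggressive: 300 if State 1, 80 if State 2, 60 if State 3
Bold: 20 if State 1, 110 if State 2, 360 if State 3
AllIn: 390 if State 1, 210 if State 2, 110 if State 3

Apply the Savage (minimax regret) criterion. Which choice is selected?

Conservative

Column bests: State 1=390, State 2=380, State 3=370.
Conservative regrets: 220, 20, 0 → max 220
Balanced regrets: 70, 0, 290 → max 290
Aggressive regrets: 90, 300, 310 → max 310
Bold regrets: 370, 270, 10 → max 370
AllIn regrets: 0, 170, 260 → max 260
Smallest max regret = 220 → Conservative.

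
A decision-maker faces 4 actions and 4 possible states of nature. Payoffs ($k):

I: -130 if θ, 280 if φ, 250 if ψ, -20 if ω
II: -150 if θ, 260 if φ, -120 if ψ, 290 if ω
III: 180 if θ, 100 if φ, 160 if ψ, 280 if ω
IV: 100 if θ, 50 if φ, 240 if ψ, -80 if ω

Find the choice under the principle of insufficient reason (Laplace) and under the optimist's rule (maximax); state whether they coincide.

Row averages: I=95, II=70, III=180, IV=77.5
Highest average = 180 → III.
Row maxima: I=280, II=290, III=280, IV=240
Best best-case = 290 → II.

laplace → III; maximax → II (disagree)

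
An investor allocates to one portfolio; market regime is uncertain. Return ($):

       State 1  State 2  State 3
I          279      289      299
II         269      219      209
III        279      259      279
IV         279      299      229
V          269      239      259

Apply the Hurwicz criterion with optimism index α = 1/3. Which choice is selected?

I

I: 1/3·299 + 2/3·279 = 857/3
II: 1/3·269 + 2/3·209 = 229
III: 1/3·279 + 2/3·259 = 797/3
IV: 1/3·299 + 2/3·229 = 757/3
V: 1/3·269 + 2/3·239 = 249
Highest Hurwicz score = 857/3 → I.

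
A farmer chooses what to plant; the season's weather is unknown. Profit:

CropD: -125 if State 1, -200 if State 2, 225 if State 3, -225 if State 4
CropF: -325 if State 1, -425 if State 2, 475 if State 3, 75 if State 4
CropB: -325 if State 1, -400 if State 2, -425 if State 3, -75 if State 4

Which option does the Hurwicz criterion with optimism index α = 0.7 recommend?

CropF

CropD: 0.7·225 + 0.3·(-225) = 90
CropF: 0.7·475 + 0.3·(-425) = 205
CropB: 0.7·(-75) + 0.3·(-425) = -180
Highest Hurwicz score = 205 → CropF.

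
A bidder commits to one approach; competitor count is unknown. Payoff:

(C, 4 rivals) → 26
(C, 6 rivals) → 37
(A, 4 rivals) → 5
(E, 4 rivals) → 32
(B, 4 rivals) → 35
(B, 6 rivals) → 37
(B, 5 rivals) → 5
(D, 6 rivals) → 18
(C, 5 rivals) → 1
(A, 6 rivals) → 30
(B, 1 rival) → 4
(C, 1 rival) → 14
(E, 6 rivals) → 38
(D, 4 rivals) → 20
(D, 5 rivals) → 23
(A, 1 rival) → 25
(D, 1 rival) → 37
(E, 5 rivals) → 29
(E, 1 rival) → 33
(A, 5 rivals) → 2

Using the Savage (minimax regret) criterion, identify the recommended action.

Column bests: 1 rival=37, 4 rivals=35, 5 rivals=29, 6 rivals=38.
A regrets: 12, 30, 27, 8 → max 30
B regrets: 33, 0, 24, 1 → max 33
C regrets: 23, 9, 28, 1 → max 28
D regrets: 0, 15, 6, 20 → max 20
E regrets: 4, 3, 0, 0 → max 4
Smallest max regret = 4 → E.

E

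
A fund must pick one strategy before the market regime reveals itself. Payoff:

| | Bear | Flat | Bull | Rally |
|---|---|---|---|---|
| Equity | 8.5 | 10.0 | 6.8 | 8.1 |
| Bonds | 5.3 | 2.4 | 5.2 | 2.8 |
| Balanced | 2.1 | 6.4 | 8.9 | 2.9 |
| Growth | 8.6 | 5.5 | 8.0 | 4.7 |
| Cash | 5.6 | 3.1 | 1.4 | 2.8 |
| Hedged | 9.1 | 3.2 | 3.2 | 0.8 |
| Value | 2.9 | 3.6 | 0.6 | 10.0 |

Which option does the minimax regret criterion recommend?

Equity

Column bests: Bear=9.1, Flat=10.0, Bull=8.9, Rally=10.0.
Equity regrets: 0.6, 0.0, 2.1, 1.9 → max 2.1
Bonds regrets: 3.8, 7.6, 3.7, 7.2 → max 7.6
Balanced regrets: 7.0, 3.6, 0.0, 7.1 → max 7.1
Growth regrets: 0.5, 4.5, 0.9, 5.3 → max 5.3
Cash regrets: 3.5, 6.9, 7.5, 7.2 → max 7.5
Hedged regrets: 0.0, 6.8, 5.7, 9.2 → max 9.2
Value regrets: 6.2, 6.4, 8.3, 0.0 → max 8.3
Smallest max regret = 2.1 → Equity.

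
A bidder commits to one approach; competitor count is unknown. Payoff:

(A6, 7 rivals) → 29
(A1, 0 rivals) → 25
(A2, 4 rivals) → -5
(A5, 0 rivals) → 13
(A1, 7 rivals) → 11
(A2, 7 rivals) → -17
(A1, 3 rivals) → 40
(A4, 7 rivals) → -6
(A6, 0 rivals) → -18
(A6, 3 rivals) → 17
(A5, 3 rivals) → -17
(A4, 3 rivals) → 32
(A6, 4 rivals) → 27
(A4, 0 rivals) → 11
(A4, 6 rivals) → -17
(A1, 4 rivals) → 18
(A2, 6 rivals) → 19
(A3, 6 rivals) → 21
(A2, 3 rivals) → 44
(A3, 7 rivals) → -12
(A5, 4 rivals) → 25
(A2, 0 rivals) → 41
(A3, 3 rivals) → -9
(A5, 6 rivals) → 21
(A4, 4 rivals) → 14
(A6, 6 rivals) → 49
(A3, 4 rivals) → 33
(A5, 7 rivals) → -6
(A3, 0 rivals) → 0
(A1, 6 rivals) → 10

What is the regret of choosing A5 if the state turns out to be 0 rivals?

28

Best payoff under 0 rivals is 41.
Regret = 41 − 13 = 28.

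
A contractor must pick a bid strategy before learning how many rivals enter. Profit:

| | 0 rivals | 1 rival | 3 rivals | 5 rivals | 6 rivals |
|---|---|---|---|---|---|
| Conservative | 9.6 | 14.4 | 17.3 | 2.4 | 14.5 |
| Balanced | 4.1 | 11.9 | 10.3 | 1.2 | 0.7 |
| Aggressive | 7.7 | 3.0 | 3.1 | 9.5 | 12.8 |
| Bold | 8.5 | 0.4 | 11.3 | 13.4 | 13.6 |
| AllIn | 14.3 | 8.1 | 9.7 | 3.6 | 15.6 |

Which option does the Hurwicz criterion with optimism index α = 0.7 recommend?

Conservative: 0.7·17.3 + 0.3·2.4 = 12.83
Balanced: 0.7·11.9 + 0.3·0.7 = 8.54
Aggressive: 0.7·12.8 + 0.3·3.0 = 9.86
Bold: 0.7·13.6 + 0.3·0.4 = 9.64
AllIn: 0.7·15.6 + 0.3·3.6 = 12
Highest Hurwicz score = 12.83 → Conservative.

Conservative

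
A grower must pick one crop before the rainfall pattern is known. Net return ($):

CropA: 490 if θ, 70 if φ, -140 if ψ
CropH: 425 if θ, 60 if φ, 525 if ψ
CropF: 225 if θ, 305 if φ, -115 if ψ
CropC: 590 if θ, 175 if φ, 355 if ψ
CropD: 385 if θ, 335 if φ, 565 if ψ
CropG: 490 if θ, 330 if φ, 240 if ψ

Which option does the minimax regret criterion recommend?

CropD

Column bests: θ=590, φ=335, ψ=565.
CropA regrets: 100, 265, 705 → max 705
CropH regrets: 165, 275, 40 → max 275
CropF regrets: 365, 30, 680 → max 680
CropC regrets: 0, 160, 210 → max 210
CropD regrets: 205, 0, 0 → max 205
CropG regrets: 100, 5, 325 → max 325
Smallest max regret = 205 → CropD.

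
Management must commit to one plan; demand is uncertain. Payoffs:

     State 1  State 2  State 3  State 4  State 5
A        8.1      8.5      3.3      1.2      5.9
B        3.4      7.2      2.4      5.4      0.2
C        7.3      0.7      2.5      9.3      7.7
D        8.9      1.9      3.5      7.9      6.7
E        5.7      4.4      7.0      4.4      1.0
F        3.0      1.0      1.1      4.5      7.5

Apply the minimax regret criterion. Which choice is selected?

Column bests: State 1=8.9, State 2=8.5, State 3=7.0, State 4=9.3, State 5=7.7.
A regrets: 0.8, 0.0, 3.7, 8.1, 1.8 → max 8.1
B regrets: 5.5, 1.3, 4.6, 3.9, 7.5 → max 7.5
C regrets: 1.6, 7.8, 4.5, 0.0, 0.0 → max 7.8
D regrets: 0.0, 6.6, 3.5, 1.4, 1.0 → max 6.6
E regrets: 3.2, 4.1, 0.0, 4.9, 6.7 → max 6.7
F regrets: 5.9, 7.5, 5.9, 4.8, 0.2 → max 7.5
Smallest max regret = 6.6 → D.

D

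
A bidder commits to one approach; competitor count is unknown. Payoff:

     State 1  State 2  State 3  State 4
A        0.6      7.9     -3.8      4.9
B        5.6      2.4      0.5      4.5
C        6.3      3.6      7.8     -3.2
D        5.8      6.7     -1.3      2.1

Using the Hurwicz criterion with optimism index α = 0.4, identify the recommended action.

B

A: 0.4·7.9 + 0.6·(-3.8) = 0.88
B: 0.4·5.6 + 0.6·0.5 = 2.54
C: 0.4·7.8 + 0.6·(-3.2) = 1.2
D: 0.4·6.7 + 0.6·(-1.3) = 1.9
Highest Hurwicz score = 2.54 → B.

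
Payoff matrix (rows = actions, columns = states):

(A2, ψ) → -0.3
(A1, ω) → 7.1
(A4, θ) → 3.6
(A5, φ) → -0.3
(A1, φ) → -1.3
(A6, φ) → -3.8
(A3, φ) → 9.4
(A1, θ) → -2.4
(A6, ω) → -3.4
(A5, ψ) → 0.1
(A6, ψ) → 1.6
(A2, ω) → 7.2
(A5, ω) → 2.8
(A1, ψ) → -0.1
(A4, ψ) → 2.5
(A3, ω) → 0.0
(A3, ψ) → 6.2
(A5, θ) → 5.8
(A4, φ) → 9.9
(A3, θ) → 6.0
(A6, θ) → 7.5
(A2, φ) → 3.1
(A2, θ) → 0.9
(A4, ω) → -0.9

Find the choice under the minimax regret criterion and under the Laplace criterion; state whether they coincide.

Column bests: θ=7.5, φ=9.9, ψ=6.2, ω=7.2.
A1 regrets: 9.9, 11.2, 6.3, 0.1 → max 11.2
A2 regrets: 6.6, 6.8, 6.5, 0.0 → max 6.8
A3 regrets: 1.5, 0.5, 0.0, 7.2 → max 7.2
A4 regrets: 3.9, 0.0, 3.7, 8.1 → max 8.1
A5 regrets: 1.7, 10.2, 6.1, 4.4 → max 10.2
A6 regrets: 0.0, 13.7, 4.6, 10.6 → max 13.7
Smallest max regret = 6.8 → A2.
Row averages: A1=0.825, A2=2.725, A3=5.4, A4=3.775, A5=2.1, A6=0.475
Highest average = 5.4 → A3.

minimax regret → A2; laplace → A3 (disagree)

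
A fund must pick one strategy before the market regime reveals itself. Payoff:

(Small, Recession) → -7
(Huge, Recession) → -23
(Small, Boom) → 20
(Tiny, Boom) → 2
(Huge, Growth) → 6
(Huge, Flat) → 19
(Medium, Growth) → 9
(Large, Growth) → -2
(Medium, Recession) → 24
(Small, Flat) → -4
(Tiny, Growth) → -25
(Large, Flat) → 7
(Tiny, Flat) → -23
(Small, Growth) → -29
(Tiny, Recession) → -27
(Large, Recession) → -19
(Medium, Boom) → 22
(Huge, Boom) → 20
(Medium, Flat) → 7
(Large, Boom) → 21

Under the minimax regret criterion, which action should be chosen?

Column bests: Recession=24, Flat=19, Growth=9, Boom=22.
Tiny regrets: 51, 42, 34, 20 → max 51
Small regrets: 31, 23, 38, 2 → max 38
Medium regrets: 0, 12, 0, 0 → max 12
Large regrets: 43, 12, 11, 1 → max 43
Huge regrets: 47, 0, 3, 2 → max 47
Smallest max regret = 12 → Medium.

Medium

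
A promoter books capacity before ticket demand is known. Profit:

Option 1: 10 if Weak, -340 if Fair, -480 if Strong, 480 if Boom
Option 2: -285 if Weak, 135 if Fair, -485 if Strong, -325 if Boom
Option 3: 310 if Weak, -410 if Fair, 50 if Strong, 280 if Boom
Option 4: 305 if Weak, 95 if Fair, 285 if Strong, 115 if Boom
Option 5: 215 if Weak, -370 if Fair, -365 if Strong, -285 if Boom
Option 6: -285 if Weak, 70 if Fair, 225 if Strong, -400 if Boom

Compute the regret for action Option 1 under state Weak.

Best payoff under Weak is 310.
Regret = 310 − 10 = 300.

300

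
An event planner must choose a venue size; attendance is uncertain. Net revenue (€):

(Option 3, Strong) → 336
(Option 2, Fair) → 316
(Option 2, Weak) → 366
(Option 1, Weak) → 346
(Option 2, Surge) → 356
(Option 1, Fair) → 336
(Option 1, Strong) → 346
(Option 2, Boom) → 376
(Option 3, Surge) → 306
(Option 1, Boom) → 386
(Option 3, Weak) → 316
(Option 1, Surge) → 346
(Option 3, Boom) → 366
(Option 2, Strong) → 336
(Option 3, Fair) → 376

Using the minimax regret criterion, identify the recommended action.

Column bests: Weak=366, Fair=376, Strong=346, Boom=386, Surge=356.
Option 1 regrets: 20, 40, 0, 0, 10 → max 40
Option 2 regrets: 0, 60, 10, 10, 0 → max 60
Option 3 regrets: 50, 0, 10, 20, 50 → max 50
Smallest max regret = 40 → Option 1.

Option 1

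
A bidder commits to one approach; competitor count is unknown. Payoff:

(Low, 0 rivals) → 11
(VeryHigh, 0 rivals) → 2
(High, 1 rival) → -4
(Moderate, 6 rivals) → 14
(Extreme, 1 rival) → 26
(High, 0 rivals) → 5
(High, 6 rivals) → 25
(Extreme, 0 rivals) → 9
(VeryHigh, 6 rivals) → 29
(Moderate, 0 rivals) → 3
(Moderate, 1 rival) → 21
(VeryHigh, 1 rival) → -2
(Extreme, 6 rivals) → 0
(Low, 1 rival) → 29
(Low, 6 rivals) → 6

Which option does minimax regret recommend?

Moderate

Column bests: 0 rivals=11, 1 rival=29, 6 rivals=29.
Low regrets: 0, 0, 23 → max 23
Moderate regrets: 8, 8, 15 → max 15
High regrets: 6, 33, 4 → max 33
VeryHigh regrets: 9, 31, 0 → max 31
Extreme regrets: 2, 3, 29 → max 29
Smallest max regret = 15 → Moderate.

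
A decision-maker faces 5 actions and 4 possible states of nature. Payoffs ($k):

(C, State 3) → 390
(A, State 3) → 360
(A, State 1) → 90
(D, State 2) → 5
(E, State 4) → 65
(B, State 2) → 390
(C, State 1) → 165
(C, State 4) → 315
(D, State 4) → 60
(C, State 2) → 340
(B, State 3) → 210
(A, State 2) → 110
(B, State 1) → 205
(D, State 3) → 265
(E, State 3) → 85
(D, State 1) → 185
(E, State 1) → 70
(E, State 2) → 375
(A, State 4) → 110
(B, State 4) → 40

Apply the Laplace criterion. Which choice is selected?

C

Row averages: A=167.5, B=211.25, C=302.5, D=128.75, E=148.75
Highest average = 302.5 → C.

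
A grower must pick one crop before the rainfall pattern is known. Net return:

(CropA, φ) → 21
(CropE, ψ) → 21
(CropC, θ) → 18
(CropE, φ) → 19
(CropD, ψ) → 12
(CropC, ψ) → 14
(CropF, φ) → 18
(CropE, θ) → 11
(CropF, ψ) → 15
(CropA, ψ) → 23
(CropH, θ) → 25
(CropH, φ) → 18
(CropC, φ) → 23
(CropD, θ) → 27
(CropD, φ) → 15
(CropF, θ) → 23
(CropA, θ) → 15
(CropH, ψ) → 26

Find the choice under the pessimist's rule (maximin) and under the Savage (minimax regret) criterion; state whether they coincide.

Row minima: CropE=11, CropA=15, CropF=15, CropC=14, CropD=12, CropH=18
Best worst-case = 18 → CropH.
Column bests: θ=27, φ=23, ψ=26.
CropE regrets: 16, 4, 5 → max 16
CropA regrets: 12, 2, 3 → max 12
CropF regrets: 4, 5, 11 → max 11
CropC regrets: 9, 0, 12 → max 12
CropD regrets: 0, 8, 14 → max 14
CropH regrets: 2, 5, 0 → max 5
Smallest max regret = 5 → CropH.

maximin → CropH; minimax regret → CropH (agree)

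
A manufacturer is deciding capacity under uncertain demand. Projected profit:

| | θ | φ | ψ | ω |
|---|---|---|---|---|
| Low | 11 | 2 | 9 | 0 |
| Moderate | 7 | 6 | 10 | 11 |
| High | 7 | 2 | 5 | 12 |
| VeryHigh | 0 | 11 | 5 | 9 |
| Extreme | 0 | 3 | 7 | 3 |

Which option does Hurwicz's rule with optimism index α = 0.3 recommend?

Moderate

Low: 0.3·11 + 0.7·0 = 3.3
Moderate: 0.3·11 + 0.7·6 = 7.5
High: 0.3·12 + 0.7·2 = 5
VeryHigh: 0.3·11 + 0.7·0 = 3.3
Extreme: 0.3·7 + 0.7·0 = 2.1
Highest Hurwicz score = 7.5 → Moderate.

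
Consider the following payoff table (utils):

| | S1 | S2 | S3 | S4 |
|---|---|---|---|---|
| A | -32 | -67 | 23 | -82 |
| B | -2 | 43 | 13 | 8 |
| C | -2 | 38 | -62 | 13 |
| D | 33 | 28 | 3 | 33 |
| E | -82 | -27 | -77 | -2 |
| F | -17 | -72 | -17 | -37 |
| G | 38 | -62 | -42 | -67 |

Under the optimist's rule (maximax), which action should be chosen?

B

Row maxima: A=23, B=43, C=38, D=33, E=-2, F=-17, G=38
Best best-case = 43 → B.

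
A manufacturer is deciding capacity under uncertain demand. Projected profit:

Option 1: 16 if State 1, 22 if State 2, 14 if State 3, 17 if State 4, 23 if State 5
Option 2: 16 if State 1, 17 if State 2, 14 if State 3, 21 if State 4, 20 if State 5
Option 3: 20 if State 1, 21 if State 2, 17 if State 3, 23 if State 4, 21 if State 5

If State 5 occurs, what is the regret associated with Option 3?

2

Best payoff under State 5 is 23.
Regret = 23 − 21 = 2.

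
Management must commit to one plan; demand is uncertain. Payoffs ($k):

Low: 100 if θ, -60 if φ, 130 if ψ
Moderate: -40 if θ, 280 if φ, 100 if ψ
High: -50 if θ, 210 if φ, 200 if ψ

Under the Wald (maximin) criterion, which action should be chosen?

Moderate

Row minima: Low=-60, Moderate=-40, High=-50
Best worst-case = -40 → Moderate.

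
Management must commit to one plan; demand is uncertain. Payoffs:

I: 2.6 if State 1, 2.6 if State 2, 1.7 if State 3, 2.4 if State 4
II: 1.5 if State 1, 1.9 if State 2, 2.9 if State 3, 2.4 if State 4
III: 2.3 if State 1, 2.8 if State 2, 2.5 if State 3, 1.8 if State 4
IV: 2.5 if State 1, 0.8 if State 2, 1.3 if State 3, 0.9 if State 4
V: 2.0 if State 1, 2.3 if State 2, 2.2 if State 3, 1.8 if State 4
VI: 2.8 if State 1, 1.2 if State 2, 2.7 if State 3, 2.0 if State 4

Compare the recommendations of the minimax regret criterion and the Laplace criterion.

minimax regret → III; laplace → III (agree)

Column bests: State 1=2.8, State 2=2.8, State 3=2.9, State 4=2.4.
I regrets: 0.2, 0.2, 1.2, 0.0 → max 1.2
II regrets: 1.3, 0.9, 0.0, 0.0 → max 1.3
III regrets: 0.5, 0.0, 0.4, 0.6 → max 0.6
IV regrets: 0.3, 2.0, 1.6, 1.5 → max 2.0
V regrets: 0.8, 0.5, 0.7, 0.6 → max 0.8
VI regrets: 0.0, 1.6, 0.2, 0.4 → max 1.6
Smallest max regret = 0.6 → III.
Row averages: I=2.325, II=2.175, III=2.35, IV=1.375, V=2.075, VI=2.175
Highest average = 2.35 → III.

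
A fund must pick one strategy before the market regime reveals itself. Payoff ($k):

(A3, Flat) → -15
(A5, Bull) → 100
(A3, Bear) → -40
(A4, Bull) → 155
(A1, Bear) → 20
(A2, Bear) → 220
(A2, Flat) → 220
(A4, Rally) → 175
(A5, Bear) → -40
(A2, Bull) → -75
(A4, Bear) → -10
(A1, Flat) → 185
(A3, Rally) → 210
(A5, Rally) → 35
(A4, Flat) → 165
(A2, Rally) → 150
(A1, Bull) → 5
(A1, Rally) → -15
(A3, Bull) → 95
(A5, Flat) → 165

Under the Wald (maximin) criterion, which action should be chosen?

Row minima: A1=-15, A2=-75, A3=-40, A4=-10, A5=-40
Best worst-case = -10 → A4.

A4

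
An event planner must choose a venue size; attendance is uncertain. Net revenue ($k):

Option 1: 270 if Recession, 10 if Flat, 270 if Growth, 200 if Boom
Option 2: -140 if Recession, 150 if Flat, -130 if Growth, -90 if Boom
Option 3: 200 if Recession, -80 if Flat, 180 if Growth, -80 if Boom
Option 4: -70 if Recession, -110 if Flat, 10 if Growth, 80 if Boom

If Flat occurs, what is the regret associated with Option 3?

Best payoff under Flat is 150.
Regret = 150 − (-80) = 230.

230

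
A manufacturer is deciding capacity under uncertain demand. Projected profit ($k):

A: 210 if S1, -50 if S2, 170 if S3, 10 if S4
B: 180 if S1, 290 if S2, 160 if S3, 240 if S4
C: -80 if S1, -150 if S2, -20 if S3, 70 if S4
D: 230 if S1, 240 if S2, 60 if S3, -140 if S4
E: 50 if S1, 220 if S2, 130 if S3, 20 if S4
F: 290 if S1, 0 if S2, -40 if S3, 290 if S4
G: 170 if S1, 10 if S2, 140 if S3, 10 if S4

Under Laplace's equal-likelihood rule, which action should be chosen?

B

Row averages: A=85, B=217.5, C=-45, D=97.5, E=105, F=135, G=82.5
Highest average = 217.5 → B.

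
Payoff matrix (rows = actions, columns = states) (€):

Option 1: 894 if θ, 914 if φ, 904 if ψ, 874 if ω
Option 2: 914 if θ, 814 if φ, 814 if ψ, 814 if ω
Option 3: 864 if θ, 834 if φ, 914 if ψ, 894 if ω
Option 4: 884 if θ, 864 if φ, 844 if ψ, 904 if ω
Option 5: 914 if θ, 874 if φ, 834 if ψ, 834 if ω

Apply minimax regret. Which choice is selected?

Option 1

Column bests: θ=914, φ=914, ψ=914, ω=904.
Option 1 regrets: 20, 0, 10, 30 → max 30
Option 2 regrets: 0, 100, 100, 90 → max 100
Option 3 regrets: 50, 80, 0, 10 → max 80
Option 4 regrets: 30, 50, 70, 0 → max 70
Option 5 regrets: 0, 40, 80, 70 → max 80
Smallest max regret = 30 → Option 1.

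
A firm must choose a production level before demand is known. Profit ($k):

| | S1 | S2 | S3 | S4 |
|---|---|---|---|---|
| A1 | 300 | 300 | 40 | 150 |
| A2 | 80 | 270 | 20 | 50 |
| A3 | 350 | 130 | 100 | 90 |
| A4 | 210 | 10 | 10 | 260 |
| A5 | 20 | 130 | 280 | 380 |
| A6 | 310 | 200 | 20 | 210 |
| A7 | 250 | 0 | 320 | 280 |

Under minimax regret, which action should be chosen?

A1

Column bests: S1=350, S2=300, S3=320, S4=380.
A1 regrets: 50, 0, 280, 230 → max 280
A2 regrets: 270, 30, 300, 330 → max 330
A3 regrets: 0, 170, 220, 290 → max 290
A4 regrets: 140, 290, 310, 120 → max 310
A5 regrets: 330, 170, 40, 0 → max 330
A6 regrets: 40, 100, 300, 170 → max 300
A7 regrets: 100, 300, 0, 100 → max 300
Smallest max regret = 280 → A1.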